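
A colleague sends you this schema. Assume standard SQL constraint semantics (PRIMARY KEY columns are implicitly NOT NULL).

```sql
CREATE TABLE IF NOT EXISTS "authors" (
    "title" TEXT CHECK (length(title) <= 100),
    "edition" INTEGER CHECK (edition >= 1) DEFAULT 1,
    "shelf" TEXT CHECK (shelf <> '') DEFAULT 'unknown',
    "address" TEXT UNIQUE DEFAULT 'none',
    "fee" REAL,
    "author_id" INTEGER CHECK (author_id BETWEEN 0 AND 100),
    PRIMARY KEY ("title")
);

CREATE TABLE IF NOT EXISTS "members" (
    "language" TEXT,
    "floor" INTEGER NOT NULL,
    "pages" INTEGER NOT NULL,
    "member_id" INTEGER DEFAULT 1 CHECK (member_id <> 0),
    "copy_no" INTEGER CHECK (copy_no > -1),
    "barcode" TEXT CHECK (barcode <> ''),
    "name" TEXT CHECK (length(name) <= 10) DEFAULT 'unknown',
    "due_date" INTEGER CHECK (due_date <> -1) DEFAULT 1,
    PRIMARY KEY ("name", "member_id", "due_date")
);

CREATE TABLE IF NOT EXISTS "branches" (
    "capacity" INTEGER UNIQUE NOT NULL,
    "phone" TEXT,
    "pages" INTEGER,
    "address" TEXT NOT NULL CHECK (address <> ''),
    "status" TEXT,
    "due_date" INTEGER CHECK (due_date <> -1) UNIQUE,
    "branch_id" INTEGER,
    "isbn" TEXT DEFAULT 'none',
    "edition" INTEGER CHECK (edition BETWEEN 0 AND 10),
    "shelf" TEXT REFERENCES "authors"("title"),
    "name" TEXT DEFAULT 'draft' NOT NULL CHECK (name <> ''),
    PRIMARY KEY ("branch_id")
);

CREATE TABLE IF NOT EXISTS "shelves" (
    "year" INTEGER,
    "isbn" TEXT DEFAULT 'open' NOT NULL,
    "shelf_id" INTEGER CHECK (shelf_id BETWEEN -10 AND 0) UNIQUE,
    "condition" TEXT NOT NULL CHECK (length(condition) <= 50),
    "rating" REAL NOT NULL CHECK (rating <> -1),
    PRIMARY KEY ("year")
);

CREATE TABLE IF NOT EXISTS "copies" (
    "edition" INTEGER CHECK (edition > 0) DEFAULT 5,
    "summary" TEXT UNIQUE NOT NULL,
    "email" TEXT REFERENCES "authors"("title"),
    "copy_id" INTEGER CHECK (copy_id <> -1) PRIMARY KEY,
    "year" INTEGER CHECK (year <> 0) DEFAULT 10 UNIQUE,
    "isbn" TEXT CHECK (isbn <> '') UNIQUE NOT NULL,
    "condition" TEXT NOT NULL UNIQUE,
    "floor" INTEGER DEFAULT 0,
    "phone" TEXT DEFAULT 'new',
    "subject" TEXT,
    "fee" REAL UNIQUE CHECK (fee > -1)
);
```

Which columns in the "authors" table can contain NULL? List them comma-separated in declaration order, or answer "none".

- title: part of the PRIMARY KEY, which implies NOT NULL → not nullable.
- edition: CHECK does not forbid NULL (a CHECK constraint passes when its expression is NULL) → nullable.
- shelf: CHECK does not forbid NULL (a CHECK constraint passes when its expression is NULL) → nullable.
- address: UNIQUE does not imply NOT NULL → nullable.
- fee: no NOT NULL constraint applies → nullable.
- author_id: CHECK does not forbid NULL (a CHECK constraint passes when its expression is NULL) → nullable.

edition, shelf, address, fee, author_id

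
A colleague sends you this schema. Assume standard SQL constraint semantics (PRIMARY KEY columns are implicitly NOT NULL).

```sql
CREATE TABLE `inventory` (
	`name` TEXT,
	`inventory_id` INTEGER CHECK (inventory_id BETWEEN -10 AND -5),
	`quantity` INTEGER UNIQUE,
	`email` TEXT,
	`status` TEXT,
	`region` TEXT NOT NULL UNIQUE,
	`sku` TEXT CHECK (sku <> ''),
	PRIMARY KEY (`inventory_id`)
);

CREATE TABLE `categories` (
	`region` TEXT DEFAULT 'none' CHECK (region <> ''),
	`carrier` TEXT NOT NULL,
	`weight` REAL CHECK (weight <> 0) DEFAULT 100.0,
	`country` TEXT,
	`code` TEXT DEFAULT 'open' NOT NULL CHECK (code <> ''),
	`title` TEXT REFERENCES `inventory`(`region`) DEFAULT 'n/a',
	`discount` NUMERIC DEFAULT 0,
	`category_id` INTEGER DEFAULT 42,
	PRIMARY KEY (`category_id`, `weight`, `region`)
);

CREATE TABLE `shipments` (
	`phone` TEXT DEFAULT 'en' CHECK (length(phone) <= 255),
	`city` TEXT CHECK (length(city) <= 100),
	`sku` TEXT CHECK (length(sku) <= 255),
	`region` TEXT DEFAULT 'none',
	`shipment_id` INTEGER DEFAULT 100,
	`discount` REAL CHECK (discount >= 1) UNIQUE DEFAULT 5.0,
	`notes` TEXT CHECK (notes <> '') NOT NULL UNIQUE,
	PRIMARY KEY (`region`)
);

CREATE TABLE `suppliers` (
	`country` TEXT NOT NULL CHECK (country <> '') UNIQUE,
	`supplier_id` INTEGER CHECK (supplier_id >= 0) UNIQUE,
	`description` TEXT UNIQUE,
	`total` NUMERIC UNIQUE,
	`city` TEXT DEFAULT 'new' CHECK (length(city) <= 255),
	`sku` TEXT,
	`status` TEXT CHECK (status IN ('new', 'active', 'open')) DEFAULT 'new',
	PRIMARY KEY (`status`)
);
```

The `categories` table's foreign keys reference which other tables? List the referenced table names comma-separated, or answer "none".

inventory

- title REFERENCES inventory(region).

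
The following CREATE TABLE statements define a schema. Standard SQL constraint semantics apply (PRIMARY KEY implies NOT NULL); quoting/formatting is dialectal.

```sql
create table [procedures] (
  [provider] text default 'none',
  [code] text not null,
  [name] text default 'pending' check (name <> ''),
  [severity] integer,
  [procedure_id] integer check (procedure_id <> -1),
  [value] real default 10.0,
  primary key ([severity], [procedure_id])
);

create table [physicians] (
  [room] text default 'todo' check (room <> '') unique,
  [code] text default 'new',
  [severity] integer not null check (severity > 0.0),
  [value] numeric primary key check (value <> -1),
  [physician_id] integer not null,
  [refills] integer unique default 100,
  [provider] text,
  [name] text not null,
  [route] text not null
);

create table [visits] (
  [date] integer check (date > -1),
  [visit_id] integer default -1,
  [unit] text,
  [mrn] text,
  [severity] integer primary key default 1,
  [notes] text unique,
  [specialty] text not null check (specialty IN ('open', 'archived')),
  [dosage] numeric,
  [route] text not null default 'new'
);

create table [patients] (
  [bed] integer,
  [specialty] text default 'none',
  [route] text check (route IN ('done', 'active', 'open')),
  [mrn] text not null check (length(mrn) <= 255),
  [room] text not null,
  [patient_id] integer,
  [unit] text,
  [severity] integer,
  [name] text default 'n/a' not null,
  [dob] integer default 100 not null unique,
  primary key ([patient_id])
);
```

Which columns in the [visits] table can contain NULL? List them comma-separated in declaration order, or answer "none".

date, visit_id, unit, mrn, notes, dosage

- date: CHECK does not forbid NULL (a CHECK constraint passes when its expression is NULL) → nullable.
- visit_id: DEFAULT only fills an omitted column; an explicit NULL is still allowed → nullable.
- unit: no NOT NULL constraint applies → nullable.
- mrn: no NOT NULL constraint applies → nullable.
- severity: part of the PRIMARY KEY, which implies NOT NULL → not nullable.
- notes: UNIQUE does not imply NOT NULL → nullable.
- specialty: declared NOT NULL → not nullable.
- dosage: no NOT NULL constraint applies → nullable.
- route: declared NOT NULL → not nullable.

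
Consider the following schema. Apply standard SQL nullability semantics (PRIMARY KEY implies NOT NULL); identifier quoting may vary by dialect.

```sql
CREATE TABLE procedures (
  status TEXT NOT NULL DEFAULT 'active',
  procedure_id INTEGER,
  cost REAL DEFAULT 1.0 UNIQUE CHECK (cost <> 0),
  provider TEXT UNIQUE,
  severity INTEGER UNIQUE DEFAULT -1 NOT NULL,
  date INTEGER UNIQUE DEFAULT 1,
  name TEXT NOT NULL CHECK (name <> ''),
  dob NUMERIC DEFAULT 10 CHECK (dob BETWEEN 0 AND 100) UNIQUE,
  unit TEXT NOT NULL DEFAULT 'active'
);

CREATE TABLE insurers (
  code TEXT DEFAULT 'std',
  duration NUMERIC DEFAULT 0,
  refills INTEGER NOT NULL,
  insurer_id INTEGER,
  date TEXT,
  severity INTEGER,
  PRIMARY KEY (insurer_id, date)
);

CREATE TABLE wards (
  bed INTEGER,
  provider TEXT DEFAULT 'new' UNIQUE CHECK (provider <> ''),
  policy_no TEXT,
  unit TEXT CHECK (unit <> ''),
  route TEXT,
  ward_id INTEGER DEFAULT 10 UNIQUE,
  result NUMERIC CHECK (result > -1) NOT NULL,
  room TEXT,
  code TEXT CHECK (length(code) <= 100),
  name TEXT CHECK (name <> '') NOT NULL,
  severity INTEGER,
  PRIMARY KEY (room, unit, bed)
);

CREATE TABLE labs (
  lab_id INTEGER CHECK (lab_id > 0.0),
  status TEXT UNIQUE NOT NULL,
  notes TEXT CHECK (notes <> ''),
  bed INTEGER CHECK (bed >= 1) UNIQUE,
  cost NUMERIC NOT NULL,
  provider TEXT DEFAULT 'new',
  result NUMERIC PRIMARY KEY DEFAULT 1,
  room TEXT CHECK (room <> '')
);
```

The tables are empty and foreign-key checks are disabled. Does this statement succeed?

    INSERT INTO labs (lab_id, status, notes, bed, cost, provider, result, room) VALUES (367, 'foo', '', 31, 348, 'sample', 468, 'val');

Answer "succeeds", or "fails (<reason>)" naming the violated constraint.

fails (CHECK on notes)

The value '' for notes violates CHECK (notes <> '').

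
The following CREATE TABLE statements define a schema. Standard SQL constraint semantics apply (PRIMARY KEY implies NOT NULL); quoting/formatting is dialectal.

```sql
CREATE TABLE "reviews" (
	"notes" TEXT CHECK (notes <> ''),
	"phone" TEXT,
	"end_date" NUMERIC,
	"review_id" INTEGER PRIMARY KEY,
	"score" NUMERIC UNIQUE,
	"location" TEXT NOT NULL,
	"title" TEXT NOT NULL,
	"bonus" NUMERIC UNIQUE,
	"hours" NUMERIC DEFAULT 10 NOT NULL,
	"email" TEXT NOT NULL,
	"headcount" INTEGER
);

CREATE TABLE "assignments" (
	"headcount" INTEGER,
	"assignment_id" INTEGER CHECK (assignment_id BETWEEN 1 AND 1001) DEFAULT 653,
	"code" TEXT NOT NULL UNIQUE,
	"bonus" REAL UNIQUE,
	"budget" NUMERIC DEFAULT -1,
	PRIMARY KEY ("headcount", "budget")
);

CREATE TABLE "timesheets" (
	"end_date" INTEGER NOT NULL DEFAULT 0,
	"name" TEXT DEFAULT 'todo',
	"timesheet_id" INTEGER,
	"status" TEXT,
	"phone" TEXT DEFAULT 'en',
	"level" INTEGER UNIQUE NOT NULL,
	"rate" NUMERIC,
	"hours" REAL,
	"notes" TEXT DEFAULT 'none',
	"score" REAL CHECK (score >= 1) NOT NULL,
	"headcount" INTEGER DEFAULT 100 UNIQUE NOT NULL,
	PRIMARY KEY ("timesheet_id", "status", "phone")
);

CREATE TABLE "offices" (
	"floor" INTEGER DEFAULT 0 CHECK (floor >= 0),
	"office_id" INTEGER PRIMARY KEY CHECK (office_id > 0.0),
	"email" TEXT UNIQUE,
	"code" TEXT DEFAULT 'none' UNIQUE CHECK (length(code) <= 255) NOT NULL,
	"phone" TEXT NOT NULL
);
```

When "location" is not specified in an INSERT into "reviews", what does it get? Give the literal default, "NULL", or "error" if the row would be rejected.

location has no DEFAULT clause.
Omitting it would insert NULL, but it is declared NOT NULL, so the INSERT fails.

error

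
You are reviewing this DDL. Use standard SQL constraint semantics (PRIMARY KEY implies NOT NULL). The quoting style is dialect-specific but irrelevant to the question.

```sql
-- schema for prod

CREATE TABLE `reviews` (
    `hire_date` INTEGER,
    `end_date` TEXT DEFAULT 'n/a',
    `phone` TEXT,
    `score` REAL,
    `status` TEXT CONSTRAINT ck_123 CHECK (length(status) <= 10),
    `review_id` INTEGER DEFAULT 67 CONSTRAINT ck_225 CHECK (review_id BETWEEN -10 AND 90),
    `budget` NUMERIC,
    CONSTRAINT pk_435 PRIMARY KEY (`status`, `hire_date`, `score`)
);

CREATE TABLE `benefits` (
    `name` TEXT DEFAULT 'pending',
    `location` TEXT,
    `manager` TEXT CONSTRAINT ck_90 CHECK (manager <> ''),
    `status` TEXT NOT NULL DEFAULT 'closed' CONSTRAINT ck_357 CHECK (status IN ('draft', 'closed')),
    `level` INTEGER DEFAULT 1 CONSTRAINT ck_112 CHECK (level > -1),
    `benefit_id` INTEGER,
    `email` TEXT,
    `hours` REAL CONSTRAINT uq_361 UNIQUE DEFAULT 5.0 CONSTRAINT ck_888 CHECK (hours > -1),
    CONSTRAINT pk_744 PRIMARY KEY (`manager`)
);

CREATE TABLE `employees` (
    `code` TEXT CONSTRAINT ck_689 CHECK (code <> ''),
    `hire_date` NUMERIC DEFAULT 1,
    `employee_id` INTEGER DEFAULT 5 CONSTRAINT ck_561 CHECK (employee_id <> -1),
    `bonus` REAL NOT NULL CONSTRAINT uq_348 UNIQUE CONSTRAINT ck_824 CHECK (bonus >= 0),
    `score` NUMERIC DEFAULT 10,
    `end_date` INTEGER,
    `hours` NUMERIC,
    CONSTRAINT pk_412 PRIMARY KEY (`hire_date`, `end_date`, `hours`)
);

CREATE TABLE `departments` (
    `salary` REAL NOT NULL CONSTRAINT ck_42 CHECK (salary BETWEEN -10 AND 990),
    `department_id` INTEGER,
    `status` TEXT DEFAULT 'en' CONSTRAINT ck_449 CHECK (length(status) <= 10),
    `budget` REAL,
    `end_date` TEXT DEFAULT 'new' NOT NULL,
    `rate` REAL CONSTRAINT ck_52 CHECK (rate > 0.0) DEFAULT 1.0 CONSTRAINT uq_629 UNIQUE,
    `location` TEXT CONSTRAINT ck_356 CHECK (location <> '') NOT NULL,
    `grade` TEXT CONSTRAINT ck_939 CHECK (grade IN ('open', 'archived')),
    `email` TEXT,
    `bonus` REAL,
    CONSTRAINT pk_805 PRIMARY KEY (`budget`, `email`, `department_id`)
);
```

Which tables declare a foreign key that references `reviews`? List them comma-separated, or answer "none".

No REFERENCES clause anywhere in the schema names reviews.

none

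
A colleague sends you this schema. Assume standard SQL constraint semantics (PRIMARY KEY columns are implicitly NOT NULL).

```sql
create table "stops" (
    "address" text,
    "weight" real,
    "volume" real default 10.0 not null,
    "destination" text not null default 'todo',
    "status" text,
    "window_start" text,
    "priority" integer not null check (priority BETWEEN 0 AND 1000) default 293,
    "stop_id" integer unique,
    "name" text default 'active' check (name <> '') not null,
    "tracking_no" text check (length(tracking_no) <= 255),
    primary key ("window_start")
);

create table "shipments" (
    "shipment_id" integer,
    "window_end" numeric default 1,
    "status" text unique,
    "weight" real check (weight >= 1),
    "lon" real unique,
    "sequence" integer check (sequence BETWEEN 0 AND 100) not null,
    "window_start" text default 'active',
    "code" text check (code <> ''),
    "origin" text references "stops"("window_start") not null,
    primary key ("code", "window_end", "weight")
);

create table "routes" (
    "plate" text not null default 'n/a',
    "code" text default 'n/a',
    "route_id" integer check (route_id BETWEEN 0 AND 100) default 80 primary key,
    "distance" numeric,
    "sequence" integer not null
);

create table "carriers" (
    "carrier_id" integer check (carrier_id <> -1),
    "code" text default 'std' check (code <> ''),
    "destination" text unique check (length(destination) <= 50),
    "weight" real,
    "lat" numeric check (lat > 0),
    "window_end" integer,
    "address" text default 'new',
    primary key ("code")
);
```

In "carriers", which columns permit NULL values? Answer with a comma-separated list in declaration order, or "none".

- carrier_id: CHECK does not forbid NULL (a CHECK constraint passes when its expression is NULL) → nullable.
- code: part of the PRIMARY KEY, which implies NOT NULL → not nullable.
- destination: CHECK does not forbid NULL (a CHECK constraint passes when its expression is NULL) → nullable.
- weight: no NOT NULL constraint applies → nullable.
- lat: CHECK does not forbid NULL (a CHECK constraint passes when its expression is NULL) → nullable.
- window_end: no NOT NULL constraint applies → nullable.
- address: DEFAULT only fills an omitted column; an explicit NULL is still allowed → nullable.

carrier_id, destination, weight, lat, window_end, address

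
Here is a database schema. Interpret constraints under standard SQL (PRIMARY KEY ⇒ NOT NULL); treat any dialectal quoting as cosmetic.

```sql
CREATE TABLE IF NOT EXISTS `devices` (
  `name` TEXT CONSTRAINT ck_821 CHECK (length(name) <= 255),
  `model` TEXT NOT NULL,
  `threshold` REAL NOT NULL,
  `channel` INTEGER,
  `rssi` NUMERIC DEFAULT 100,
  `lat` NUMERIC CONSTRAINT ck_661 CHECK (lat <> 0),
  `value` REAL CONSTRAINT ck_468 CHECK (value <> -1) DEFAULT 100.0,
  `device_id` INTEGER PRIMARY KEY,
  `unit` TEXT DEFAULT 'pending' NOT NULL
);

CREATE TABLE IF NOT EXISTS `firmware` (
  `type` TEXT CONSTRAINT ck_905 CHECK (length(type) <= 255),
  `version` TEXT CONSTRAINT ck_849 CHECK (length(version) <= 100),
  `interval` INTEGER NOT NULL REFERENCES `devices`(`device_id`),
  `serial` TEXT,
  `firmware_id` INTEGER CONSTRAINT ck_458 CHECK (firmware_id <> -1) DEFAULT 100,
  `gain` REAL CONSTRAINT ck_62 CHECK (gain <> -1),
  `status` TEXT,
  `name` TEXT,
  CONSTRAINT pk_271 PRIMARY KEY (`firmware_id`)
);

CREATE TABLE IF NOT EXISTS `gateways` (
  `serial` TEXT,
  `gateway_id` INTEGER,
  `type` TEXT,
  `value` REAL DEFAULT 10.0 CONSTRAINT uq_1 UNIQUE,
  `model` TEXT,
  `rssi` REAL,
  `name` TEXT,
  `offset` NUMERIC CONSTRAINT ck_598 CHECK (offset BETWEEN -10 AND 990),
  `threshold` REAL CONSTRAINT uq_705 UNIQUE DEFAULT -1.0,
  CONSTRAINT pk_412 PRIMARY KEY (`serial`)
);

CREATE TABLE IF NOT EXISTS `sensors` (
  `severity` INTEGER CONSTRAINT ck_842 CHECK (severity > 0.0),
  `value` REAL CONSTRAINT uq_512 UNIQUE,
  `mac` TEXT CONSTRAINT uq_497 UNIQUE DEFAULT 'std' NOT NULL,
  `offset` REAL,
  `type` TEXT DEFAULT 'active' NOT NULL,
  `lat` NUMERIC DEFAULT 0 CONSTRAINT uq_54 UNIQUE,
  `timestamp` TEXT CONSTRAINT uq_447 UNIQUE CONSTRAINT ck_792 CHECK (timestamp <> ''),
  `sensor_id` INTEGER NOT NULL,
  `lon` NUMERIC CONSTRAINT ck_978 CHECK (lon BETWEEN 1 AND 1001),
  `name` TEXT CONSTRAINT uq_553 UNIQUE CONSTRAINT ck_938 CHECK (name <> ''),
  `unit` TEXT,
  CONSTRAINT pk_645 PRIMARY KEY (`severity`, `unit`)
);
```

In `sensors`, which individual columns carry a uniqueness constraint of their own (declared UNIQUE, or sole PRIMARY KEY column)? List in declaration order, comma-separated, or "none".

value, mac, lat, timestamp, name

- severity: part of a composite PRIMARY KEY — only the tuple is unique, not this column on its own.
- value: declared UNIQUE → unique.
- mac: declared UNIQUE → unique.
- offset: no UNIQUE or single-column PK constraint.
- type: no UNIQUE or single-column PK constraint.
- lat: declared UNIQUE → unique.
- timestamp: declared UNIQUE → unique.
- sensor_id: no UNIQUE or single-column PK constraint.
- lon: no UNIQUE or single-column PK constraint.
- name: declared UNIQUE → unique.
- unit: part of a composite PRIMARY KEY — only the tuple is unique, not this column on its own.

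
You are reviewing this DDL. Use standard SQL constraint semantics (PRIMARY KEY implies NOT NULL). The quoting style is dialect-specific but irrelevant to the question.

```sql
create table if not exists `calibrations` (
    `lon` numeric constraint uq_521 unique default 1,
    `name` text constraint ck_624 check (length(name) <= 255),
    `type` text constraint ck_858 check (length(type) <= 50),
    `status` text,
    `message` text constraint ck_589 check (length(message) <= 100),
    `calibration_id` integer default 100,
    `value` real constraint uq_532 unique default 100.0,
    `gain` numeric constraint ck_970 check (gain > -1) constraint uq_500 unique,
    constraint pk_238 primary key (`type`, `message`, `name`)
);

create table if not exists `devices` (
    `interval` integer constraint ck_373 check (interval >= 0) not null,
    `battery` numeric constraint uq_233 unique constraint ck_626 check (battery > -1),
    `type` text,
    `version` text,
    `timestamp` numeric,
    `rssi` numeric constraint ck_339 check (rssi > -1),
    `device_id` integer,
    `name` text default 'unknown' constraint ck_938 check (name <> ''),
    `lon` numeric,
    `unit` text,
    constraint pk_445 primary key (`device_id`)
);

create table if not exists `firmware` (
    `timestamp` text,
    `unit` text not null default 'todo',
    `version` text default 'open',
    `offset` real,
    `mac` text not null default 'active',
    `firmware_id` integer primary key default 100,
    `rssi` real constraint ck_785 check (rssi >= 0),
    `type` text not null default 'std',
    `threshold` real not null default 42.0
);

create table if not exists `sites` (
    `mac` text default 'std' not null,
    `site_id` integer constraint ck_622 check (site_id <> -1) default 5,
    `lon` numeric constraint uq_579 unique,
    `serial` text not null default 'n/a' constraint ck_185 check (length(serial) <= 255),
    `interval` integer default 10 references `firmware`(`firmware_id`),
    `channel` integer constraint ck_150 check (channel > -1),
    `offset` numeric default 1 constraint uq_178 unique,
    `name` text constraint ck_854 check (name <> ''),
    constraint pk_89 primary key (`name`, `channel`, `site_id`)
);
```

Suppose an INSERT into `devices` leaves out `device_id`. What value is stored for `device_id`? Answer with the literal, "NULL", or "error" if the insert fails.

error

device_id has no DEFAULT clause.
Omitting it would insert NULL, but it is part of the PRIMARY KEY, so the INSERT fails.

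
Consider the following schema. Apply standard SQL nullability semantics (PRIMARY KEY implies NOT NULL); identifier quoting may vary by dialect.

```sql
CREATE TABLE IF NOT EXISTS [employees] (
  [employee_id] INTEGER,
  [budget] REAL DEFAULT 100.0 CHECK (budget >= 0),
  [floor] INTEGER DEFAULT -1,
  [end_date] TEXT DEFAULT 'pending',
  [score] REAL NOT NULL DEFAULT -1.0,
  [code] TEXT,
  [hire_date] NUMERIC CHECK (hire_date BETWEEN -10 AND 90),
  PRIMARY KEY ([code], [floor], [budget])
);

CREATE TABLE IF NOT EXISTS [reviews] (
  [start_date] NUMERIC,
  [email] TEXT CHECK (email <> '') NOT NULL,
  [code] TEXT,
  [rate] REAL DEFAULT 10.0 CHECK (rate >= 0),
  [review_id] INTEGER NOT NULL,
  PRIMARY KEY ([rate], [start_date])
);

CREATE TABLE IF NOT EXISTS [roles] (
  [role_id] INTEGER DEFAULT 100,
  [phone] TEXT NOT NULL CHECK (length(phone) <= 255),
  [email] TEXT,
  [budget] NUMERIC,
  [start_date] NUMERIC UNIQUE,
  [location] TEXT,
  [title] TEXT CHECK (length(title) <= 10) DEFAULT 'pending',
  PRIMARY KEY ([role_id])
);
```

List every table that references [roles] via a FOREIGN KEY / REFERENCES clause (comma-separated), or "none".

none

No REFERENCES clause anywhere in the schema names roles.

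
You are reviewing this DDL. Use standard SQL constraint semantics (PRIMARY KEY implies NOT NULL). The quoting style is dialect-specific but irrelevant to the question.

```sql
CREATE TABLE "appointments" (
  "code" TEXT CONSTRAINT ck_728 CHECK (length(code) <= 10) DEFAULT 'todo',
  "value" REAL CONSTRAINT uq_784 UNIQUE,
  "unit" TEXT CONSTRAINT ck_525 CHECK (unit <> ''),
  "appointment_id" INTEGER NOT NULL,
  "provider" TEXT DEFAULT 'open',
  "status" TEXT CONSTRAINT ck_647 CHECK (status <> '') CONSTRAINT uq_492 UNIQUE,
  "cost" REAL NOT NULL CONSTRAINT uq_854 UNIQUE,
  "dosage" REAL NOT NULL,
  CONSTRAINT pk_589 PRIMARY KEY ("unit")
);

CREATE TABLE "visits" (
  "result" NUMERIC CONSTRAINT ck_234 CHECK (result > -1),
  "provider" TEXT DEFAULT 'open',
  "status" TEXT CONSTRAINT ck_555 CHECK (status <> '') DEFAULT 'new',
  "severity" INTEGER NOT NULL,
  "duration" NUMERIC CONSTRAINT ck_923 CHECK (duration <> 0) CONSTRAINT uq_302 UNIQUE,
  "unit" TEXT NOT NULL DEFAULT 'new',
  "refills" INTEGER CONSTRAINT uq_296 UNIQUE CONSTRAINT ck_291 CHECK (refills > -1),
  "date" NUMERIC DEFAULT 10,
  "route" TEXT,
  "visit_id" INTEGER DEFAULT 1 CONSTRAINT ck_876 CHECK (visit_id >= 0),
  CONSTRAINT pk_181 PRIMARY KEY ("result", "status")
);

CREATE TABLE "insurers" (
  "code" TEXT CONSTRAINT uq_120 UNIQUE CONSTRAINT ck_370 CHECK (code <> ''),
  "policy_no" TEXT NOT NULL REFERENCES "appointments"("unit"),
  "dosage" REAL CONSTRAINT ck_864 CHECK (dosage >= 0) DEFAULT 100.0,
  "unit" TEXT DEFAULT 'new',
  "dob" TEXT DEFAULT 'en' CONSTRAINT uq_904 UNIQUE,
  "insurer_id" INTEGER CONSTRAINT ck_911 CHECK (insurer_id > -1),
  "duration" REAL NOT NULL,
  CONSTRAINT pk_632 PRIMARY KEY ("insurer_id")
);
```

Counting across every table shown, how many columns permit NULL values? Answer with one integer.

appointments: 4 nullable (code, value, provider, status — PK (unit) and explicit NOT NULL columns excluded).
visits: 6 nullable (provider, duration, refills, date, route, visit_id — PK (result, status) and explicit NOT NULL columns excluded).
insurers: 4 nullable (code, dosage, unit, dob — PK (insurer_id) and explicit NOT NULL columns excluded).
Total: 4 + 6 + 4 = 14.

14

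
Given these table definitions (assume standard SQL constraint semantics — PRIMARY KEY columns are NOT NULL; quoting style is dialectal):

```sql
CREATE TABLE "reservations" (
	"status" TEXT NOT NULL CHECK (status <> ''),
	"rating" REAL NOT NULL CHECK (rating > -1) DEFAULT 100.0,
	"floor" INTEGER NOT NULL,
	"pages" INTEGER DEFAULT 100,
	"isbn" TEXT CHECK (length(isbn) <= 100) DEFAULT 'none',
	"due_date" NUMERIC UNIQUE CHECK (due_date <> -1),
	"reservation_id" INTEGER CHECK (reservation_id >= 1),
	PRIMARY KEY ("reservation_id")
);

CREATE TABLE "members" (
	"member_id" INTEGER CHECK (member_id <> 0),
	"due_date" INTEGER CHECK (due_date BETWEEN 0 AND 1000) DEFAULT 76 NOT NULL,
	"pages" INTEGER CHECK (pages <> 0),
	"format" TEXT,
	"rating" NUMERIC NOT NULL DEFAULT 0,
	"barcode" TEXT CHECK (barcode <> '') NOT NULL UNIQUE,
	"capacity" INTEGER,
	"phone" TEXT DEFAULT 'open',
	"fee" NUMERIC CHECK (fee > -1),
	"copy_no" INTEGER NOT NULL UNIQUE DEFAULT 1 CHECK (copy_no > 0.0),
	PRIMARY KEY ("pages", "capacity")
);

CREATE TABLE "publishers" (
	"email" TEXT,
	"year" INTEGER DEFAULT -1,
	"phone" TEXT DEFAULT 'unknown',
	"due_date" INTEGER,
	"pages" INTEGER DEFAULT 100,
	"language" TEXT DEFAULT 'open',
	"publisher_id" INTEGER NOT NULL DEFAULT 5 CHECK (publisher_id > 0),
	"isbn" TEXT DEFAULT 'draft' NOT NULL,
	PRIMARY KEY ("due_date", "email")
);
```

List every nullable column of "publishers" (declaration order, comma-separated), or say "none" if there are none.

year, phone, pages, language

- email: part of the PRIMARY KEY, which implies NOT NULL → not nullable.
- year: DEFAULT only fills an omitted column; an explicit NULL is still allowed → nullable.
- phone: DEFAULT only fills an omitted column; an explicit NULL is still allowed → nullable.
- due_date: part of the PRIMARY KEY, which implies NOT NULL → not nullable.
- pages: DEFAULT only fills an omitted column; an explicit NULL is still allowed → nullable.
- language: DEFAULT only fills an omitted column; an explicit NULL is still allowed → nullable.
- publisher_id: declared NOT NULL → not nullable.
- isbn: declared NOT NULL → not nullable.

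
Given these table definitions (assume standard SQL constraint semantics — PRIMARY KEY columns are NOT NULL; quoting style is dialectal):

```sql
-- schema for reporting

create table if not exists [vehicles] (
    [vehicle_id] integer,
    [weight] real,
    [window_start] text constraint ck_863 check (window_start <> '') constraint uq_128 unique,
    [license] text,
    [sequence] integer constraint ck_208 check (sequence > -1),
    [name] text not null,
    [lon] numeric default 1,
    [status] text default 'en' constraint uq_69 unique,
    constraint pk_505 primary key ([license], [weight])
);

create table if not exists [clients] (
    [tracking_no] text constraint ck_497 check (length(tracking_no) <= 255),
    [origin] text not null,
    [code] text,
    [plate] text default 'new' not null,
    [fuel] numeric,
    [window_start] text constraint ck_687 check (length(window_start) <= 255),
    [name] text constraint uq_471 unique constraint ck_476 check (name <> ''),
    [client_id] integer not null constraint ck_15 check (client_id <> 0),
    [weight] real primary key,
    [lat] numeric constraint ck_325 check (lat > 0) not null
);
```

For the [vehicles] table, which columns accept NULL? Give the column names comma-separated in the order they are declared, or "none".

- vehicle_id: no NOT NULL constraint applies → nullable.
- weight: part of the PRIMARY KEY, which implies NOT NULL → not nullable.
- window_start: CHECK does not forbid NULL (a CHECK constraint passes when its expression is NULL) → nullable.
- license: part of the PRIMARY KEY, which implies NOT NULL → not nullable.
- sequence: CHECK does not forbid NULL (a CHECK constraint passes when its expression is NULL) → nullable.
- name: declared NOT NULL → not nullable.
- lon: DEFAULT only fills an omitted column; an explicit NULL is still allowed → nullable.
- status: UNIQUE does not imply NOT NULL → nullable.

vehicle_id, window_start, sequence, lon, status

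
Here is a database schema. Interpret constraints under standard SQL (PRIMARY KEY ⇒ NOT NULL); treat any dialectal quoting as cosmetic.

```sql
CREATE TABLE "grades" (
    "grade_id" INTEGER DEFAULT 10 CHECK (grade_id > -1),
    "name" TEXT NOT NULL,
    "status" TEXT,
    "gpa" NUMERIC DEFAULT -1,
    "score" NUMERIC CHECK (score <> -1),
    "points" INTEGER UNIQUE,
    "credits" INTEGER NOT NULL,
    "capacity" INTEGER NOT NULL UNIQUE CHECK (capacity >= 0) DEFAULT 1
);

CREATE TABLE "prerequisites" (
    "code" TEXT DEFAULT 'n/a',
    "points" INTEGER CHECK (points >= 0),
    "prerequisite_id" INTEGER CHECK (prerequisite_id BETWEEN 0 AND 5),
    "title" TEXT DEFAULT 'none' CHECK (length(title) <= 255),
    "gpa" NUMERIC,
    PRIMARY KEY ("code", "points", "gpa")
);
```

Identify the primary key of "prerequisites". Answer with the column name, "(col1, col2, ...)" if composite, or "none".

(code, points, gpa)

A table-level PRIMARY KEY clause names 3 columns: code, points, gpa.
This is a composite key — the combination is unique, not each column individually.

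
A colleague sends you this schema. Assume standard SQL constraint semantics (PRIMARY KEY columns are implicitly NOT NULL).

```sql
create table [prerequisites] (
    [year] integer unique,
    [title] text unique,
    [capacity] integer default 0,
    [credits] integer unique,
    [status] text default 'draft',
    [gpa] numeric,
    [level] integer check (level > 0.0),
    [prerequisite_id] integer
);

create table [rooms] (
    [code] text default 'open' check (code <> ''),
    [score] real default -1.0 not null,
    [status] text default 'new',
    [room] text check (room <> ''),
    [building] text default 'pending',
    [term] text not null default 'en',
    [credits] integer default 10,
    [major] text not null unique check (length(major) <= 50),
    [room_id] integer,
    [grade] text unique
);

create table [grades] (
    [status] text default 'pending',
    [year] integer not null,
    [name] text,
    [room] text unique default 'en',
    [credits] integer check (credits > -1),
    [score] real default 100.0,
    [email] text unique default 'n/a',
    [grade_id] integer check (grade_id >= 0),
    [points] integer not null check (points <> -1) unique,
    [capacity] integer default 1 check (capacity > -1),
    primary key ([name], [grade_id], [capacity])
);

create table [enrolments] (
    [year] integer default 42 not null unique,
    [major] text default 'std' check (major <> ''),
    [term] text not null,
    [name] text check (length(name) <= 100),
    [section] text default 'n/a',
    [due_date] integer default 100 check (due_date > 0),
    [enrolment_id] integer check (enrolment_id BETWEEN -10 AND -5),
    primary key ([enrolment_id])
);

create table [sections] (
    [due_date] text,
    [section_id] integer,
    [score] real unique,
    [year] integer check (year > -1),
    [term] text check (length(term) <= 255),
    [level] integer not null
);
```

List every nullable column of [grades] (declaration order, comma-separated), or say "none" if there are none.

status, room, credits, score, email

- status: DEFAULT only fills an omitted column; an explicit NULL is still allowed → nullable.
- year: declared NOT NULL → not nullable.
- name: part of the PRIMARY KEY, which implies NOT NULL → not nullable.
- room: UNIQUE does not imply NOT NULL → nullable.
- credits: CHECK does not forbid NULL (a CHECK constraint passes when its expression is NULL) → nullable.
- score: DEFAULT only fills an omitted column; an explicit NULL is still allowed → nullable.
- email: UNIQUE does not imply NOT NULL → nullable.
- grade_id: part of the PRIMARY KEY, which implies NOT NULL → not nullable.
- points: declared NOT NULL → not nullable.
- capacity: part of the PRIMARY KEY, which implies NOT NULL → not nullable.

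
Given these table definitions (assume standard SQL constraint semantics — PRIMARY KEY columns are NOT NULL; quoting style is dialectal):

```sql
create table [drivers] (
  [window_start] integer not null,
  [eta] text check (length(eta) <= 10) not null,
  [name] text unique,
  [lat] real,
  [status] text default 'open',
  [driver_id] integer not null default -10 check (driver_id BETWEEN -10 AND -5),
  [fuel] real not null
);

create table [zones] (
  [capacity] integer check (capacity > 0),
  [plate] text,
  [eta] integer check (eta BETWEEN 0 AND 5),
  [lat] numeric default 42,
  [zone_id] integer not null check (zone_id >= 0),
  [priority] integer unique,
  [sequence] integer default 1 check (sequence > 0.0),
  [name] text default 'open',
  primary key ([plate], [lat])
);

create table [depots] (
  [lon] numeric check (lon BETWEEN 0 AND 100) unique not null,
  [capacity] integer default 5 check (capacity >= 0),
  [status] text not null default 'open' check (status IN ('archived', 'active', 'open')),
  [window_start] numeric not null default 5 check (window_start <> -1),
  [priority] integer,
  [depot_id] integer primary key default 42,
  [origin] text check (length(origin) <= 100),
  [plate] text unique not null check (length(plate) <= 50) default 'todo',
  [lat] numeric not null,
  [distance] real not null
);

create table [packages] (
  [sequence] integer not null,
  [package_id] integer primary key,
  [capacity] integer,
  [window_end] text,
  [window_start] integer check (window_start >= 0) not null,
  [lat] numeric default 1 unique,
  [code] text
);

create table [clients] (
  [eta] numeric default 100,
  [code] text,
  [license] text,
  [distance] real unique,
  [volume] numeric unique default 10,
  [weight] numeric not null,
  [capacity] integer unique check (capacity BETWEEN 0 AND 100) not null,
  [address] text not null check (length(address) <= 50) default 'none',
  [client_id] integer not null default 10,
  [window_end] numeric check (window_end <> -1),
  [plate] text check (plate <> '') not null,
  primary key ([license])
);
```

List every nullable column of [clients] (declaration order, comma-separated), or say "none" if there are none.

eta, code, distance, volume, window_end

- eta: DEFAULT only fills an omitted column; an explicit NULL is still allowed → nullable.
- code: no NOT NULL constraint applies → nullable.
- license: part of the PRIMARY KEY, which implies NOT NULL → not nullable.
- distance: UNIQUE does not imply NOT NULL → nullable.
- volume: UNIQUE does not imply NOT NULL → nullable.
- weight: declared NOT NULL → not nullable.
- capacity: declared NOT NULL → not nullable.
- address: declared NOT NULL → not nullable.
- client_id: declared NOT NULL → not nullable.
- window_end: CHECK does not forbid NULL (a CHECK constraint passes when its expression is NULL) → nullable.
- plate: declared NOT NULL → not nullable.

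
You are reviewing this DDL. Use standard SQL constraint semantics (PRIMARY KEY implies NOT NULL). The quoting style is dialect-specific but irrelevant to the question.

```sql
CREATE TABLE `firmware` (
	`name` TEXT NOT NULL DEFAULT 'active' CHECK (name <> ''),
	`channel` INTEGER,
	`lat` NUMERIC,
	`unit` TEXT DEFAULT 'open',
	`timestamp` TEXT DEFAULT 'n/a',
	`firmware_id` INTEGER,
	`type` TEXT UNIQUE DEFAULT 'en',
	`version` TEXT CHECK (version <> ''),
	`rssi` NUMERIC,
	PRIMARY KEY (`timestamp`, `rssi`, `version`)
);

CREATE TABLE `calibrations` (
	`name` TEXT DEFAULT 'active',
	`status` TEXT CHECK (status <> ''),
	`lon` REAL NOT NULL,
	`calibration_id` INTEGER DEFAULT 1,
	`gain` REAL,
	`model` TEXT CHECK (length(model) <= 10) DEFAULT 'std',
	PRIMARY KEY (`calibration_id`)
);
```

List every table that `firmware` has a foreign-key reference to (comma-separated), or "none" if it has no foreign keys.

No column in firmware has a REFERENCES clause.

none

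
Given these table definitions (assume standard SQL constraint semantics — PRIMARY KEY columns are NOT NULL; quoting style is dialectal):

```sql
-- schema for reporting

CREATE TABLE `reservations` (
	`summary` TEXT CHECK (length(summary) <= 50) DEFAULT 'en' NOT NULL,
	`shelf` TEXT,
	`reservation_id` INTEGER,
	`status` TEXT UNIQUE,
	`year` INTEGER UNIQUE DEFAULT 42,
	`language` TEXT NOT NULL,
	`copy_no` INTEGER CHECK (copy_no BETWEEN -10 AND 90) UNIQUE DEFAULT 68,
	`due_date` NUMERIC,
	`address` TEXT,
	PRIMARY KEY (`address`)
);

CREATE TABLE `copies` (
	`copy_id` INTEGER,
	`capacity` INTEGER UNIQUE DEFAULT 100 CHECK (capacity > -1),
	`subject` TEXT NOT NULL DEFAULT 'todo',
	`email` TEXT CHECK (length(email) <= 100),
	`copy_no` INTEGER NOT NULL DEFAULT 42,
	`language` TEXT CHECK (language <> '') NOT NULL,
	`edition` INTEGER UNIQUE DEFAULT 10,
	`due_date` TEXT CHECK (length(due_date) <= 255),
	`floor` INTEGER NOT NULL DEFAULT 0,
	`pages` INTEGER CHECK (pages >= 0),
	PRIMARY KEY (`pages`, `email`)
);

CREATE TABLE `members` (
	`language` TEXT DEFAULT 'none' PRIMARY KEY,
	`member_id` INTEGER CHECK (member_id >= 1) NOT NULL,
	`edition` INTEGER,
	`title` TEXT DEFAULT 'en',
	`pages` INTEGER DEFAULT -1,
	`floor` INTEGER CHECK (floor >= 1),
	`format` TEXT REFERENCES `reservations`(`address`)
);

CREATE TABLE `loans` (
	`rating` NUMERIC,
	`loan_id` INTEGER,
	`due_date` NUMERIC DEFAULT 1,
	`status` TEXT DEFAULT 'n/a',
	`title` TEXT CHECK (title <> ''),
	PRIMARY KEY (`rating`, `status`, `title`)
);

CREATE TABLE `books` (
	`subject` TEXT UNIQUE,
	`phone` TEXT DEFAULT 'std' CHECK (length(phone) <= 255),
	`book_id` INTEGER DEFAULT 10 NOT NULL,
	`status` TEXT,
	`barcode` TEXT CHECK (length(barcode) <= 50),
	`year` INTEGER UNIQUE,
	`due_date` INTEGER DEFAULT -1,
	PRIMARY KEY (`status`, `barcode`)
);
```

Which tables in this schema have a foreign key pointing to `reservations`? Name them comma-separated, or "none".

- members.format references reservations(address).

members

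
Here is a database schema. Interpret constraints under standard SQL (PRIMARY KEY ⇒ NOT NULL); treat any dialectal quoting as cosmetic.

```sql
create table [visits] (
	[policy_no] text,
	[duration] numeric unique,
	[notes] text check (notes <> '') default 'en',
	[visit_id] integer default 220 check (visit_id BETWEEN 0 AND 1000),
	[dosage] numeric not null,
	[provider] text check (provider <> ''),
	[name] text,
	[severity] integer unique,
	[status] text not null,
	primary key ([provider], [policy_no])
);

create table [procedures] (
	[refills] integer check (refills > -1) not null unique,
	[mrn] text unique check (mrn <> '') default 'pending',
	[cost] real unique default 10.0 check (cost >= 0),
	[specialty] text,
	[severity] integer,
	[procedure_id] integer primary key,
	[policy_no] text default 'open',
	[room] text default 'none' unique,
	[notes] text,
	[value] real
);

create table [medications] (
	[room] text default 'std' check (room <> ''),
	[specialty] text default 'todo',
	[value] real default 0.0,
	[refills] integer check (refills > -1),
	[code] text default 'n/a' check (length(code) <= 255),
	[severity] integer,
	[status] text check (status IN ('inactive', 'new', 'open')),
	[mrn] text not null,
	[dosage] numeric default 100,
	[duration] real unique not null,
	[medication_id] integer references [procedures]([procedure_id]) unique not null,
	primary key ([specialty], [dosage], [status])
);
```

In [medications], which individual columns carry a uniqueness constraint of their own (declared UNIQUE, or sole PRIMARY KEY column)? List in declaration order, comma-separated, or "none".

- room: no UNIQUE or single-column PK constraint.
- specialty: part of a composite PRIMARY KEY — only the tuple is unique, not this column on its own.
- value: no UNIQUE or single-column PK constraint.
- refills: no UNIQUE or single-column PK constraint.
- code: no UNIQUE or single-column PK constraint.
- severity: no UNIQUE or single-column PK constraint.
- status: part of a composite PRIMARY KEY — only the tuple is unique, not this column on its own.
- mrn: no UNIQUE or single-column PK constraint.
- dosage: part of a composite PRIMARY KEY — only the tuple is unique, not this column on its own.
- duration: declared UNIQUE → unique.
- medication_id: declared UNIQUE → unique.

duration, medication_id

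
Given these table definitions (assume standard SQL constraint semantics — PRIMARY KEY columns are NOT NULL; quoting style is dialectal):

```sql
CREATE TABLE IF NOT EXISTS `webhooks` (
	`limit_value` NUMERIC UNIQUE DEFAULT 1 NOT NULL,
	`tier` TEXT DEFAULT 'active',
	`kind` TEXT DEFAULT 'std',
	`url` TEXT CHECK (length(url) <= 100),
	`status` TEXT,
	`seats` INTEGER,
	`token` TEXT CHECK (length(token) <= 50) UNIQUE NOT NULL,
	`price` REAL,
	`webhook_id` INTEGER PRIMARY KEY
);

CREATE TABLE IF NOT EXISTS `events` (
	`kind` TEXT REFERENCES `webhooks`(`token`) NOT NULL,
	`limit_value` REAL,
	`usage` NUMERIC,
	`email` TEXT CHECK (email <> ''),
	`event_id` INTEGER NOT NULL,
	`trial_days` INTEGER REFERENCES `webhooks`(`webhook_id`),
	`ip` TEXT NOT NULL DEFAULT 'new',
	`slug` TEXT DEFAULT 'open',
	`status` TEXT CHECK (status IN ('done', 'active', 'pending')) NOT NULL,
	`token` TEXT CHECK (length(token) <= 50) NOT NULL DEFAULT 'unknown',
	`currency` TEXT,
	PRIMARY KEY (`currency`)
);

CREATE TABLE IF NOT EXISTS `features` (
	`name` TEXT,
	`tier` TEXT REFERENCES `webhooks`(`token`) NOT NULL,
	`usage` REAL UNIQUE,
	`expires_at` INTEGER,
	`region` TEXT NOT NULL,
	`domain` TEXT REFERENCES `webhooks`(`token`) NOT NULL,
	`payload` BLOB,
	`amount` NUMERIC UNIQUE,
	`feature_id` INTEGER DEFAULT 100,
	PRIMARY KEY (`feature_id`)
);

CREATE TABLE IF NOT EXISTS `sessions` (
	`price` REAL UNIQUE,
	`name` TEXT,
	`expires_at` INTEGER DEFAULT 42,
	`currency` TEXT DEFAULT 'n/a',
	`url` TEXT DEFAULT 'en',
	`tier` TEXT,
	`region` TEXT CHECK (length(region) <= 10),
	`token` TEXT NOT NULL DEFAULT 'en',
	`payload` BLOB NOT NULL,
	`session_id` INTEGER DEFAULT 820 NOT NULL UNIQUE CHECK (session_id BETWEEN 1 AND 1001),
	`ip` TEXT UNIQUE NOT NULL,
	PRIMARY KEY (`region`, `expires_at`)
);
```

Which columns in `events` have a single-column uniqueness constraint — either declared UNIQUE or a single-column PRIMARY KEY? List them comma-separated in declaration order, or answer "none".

currency

- kind: no UNIQUE or single-column PK constraint.
- limit_value: no UNIQUE or single-column PK constraint.
- usage: no UNIQUE or single-column PK constraint.
- email: no UNIQUE or single-column PK constraint.
- event_id: no UNIQUE or single-column PK constraint.
- trial_days: no UNIQUE or single-column PK constraint.
- ip: no UNIQUE or single-column PK constraint.
- slug: no UNIQUE or single-column PK constraint.
- status: no UNIQUE or single-column PK constraint.
- token: no UNIQUE or single-column PK constraint.
- currency: single-column PRIMARY KEY → unique.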